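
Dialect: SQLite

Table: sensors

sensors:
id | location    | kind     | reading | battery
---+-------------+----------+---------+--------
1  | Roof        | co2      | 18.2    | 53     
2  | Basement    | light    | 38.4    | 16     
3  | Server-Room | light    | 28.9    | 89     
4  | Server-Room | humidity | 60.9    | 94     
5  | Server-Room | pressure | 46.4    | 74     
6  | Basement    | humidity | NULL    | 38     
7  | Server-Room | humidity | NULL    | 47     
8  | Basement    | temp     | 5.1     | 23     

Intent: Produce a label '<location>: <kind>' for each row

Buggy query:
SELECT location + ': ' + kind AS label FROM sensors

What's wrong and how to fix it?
Bug: SQLite uses || for string concatenation; + coerces text to numbers (yielding 0)

Fix: Use the || operator for string concatenation

Corrected query:
SELECT location || ': ' || kind AS label FROM sensors

Result:
label                
---------------------
Roof: co2            
Basement: light      
Server-Room: light   
Server-Room: humidity
Server-Room: pressure
Basement: humidity   
Server-Room: humidity
Basement: temp       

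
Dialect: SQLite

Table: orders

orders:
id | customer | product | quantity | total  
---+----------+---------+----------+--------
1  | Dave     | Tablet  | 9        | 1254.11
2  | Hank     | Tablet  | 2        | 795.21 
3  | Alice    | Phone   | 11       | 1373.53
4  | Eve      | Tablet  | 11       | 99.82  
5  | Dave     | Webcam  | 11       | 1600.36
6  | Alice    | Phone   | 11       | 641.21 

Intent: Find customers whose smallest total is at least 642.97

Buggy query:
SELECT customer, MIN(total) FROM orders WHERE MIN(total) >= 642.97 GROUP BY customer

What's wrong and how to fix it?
Bug: Aggregates like MIN are computed per group after WHERE runs

Fix: Use HAVING for the per-group MIN condition

Corrected query:
SELECT customer, MIN(total) FROM orders GROUP BY customer HAVING MIN(total) >= 642.97

Result:
customer | MIN(total)
---------+-----------
Dave     | 1254.11   
Hank     | 795.21    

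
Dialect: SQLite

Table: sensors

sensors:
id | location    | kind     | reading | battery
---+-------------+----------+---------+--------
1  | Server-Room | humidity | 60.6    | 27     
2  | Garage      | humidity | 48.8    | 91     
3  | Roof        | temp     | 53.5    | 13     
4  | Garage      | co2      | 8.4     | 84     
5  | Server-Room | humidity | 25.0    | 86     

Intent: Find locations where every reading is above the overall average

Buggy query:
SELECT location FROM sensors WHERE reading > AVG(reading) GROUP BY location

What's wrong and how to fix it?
Bug: AVG() is an aggregate; it can't sit directly in WHERE

Fix: Compute the overall average in a scalar subquery and compare each group's MIN against it in HAVING

Corrected query:
SELECT location FROM sensors GROUP BY location HAVING MIN(reading) > (SELECT AVG(reading) FROM sensors)

Result:
location
--------
Roof    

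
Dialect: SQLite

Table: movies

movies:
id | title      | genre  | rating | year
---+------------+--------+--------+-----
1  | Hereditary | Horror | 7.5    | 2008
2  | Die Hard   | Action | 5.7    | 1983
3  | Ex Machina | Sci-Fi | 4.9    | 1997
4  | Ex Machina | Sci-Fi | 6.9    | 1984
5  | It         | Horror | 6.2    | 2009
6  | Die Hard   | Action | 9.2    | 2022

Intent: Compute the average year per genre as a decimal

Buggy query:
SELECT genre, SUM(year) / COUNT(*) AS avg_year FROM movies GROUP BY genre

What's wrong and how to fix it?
Bug: SUM(year) and COUNT(*) are both integers; the division truncates the fractional part

Fix: Cast one side to REAL so the division keeps the fractional part

Corrected query:
SELECT genre, SUM(year) * 1.0 / COUNT(*) AS avg_year FROM movies GROUP BY genre

Result:
genre  | avg_year
-------+---------
Action | 2002.5  
Horror | 2008.5  
Sci-Fi | 1990.5  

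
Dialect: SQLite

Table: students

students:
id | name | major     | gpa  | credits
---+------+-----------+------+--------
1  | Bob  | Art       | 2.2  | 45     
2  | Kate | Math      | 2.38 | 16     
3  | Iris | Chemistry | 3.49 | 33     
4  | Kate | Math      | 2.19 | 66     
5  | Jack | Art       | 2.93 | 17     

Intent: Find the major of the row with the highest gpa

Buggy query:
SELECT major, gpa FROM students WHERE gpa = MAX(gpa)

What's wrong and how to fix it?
Bug: WHERE is evaluated per row; an aggregate over the whole table isn't defined there

Fix: Use a subquery: WHERE gpa = (SELECT MAX(gpa) FROM students)

Corrected query:
SELECT major, gpa FROM students WHERE gpa = (SELECT MAX(gpa) FROM students)

Result:
major     | gpa 
----------+-----
Chemistry | 3.49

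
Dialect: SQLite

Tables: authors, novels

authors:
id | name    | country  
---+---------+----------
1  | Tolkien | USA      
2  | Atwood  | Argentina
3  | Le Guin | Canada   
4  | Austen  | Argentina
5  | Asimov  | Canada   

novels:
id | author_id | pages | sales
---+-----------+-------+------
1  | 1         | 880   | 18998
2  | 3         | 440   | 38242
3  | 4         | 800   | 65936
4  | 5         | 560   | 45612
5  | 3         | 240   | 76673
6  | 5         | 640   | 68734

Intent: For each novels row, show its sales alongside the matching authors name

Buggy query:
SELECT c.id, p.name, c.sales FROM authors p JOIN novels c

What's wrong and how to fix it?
Bug: Missing join condition: each novels row is matched to all authors rows instead of just its own

Fix: Specify the join condition linking the foreign key to the parent id

Corrected query:
SELECT c.id, p.name, c.sales FROM authors p JOIN novels c ON c.author_id = p.id

Result:
id | name    | sales
---+---------+------
1  | Tolkien | 18998
2  | Le Guin | 38242
3  | Austen  | 65936
4  | Asimov  | 45612
5  | Le Guin | 76673
6  | Asimov  | 68734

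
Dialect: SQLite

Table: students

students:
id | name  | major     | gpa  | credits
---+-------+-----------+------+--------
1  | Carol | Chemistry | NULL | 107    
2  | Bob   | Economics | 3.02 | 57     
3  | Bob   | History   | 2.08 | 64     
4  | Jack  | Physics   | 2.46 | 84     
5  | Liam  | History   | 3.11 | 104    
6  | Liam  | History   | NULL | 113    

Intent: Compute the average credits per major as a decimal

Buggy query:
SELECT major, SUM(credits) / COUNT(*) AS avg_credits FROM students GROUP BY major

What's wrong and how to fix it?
Bug: Both operands are integers, so '/' performs integer division and truncates

Fix: Multiply by 1.0 (or CAST to REAL) to force floating-point division

Corrected query:
SELECT major, SUM(credits) * 1.0 / COUNT(*) AS avg_credits FROM students GROUP BY major

Result:
major     | avg_credits
----------+------------
Chemistry | 107        
Economics | 57         
History   | 93.666667  
Physics   | 84         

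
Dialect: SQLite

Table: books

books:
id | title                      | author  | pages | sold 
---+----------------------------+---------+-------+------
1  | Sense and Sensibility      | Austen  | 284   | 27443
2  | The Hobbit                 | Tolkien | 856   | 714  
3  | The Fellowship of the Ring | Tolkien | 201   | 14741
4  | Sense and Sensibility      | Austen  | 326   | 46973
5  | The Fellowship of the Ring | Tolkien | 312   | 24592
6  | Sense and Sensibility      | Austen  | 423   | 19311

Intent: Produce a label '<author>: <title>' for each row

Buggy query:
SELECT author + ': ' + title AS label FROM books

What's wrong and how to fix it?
Bug: SQLite uses || for string concatenation; + coerces text to numbers (yielding 0)

Fix: Use the || operator for string concatenation

Corrected query:
SELECT author || ': ' || title AS label FROM books

Result:
label                              
-----------------------------------
Austen: Sense and Sensibility      
Tolkien: The Hobbit                
Tolkien: The Fellowship of the Ring
Austen: Sense and Sensibility      
Tolkien: The Fellowship of the Ring
Austen: Sense and Sensibility      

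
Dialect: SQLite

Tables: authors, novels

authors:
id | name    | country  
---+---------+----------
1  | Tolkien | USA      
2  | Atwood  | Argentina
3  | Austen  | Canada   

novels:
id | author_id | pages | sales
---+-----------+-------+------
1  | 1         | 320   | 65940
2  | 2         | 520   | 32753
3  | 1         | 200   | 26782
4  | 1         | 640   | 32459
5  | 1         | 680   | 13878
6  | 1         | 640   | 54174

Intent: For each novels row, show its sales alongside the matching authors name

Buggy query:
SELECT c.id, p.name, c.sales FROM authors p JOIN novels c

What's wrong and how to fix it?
Bug: JOIN with no ON clause produces a cartesian product; every novels row pairs with every authors row

Fix: Add ON c.author_id = p.id to the JOIN

Corrected query:
SELECT c.id, p.name, c.sales FROM authors p JOIN novels c ON c.author_id = p.id

Result:
id | name    | sales
---+---------+------
1  | Tolkien | 65940
2  | Atwood  | 32753
3  | Tolkien | 26782
4  | Tolkien | 32459
5  | Tolkien | 13878
6  | Tolkien | 54174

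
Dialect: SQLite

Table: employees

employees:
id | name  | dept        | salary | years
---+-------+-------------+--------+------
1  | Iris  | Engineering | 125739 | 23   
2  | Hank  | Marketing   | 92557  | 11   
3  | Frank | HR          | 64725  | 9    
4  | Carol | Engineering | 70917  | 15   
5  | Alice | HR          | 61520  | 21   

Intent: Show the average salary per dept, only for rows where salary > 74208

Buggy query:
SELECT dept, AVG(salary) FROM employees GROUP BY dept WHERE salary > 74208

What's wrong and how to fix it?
Bug: WHERE cannot follow GROUP BY

Fix: Place WHERE between FROM and GROUP BY

Corrected query:
SELECT dept, AVG(salary) FROM employees WHERE salary > 74208 GROUP BY dept

Result:
dept        | AVG(salary)
------------+------------
Engineering | 125739     
Marketing   | 92557      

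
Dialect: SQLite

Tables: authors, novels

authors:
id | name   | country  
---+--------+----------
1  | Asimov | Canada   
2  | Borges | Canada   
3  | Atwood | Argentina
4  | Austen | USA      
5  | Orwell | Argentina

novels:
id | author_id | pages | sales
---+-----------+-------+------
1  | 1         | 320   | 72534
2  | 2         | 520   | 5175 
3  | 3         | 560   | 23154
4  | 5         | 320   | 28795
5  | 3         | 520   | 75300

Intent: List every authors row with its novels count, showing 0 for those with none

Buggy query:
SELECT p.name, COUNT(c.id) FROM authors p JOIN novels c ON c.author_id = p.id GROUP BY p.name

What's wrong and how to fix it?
Bug: INNER JOIN drops authors rows that have no matching novels rows

Fix: Use LEFT JOIN so parents without children still appear (COUNT(c.id) gives 0)

Corrected query:
SELECT p.name, COUNT(c.id) FROM authors p LEFT JOIN novels c ON c.author_id = p.id GROUP BY p.name

Result:
name   | COUNT(c.id)
-------+------------
Asimov | 1          
Atwood | 2          
Austen | 0          
Borges | 1          
Orwell | 1          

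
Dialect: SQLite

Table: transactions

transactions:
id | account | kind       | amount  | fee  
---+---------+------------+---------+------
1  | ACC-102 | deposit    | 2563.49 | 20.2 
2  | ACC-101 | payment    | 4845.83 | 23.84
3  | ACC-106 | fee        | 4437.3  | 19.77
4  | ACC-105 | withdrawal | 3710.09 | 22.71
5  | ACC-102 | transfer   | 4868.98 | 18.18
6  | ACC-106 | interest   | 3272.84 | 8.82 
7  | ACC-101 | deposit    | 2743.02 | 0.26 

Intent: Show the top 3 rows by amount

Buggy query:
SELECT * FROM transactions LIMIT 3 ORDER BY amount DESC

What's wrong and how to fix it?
Bug: LIMIT must come after ORDER BY

Fix: Swap the clauses: ORDER BY first, then LIMIT

Corrected query:
SELECT * FROM transactions ORDER BY amount DESC LIMIT 3

Result:
id | account | kind     | amount  | fee  
---+---------+----------+---------+------
5  | ACC-102 | transfer | 4868.98 | 18.18
2  | ACC-101 | payment  | 4845.83 | 23.84
3  | ACC-106 | fee      | 4437.3  | 19.77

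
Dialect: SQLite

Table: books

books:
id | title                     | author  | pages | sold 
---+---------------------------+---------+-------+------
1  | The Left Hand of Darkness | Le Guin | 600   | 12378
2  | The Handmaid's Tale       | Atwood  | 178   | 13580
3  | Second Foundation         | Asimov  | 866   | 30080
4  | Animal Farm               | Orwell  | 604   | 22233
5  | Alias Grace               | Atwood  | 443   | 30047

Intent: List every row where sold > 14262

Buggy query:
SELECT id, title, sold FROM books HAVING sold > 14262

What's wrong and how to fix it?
Bug: This is a non-aggregate query (no GROUP BY, no aggregates), so in SQLite the HAVING clause is invalid here; a row-level condition belongs in WHERE

Fix: Replace HAVING with WHERE since the condition applies to individual rows

Corrected query:
SELECT id, title, sold FROM books WHERE sold > 14262

Result:
id | title             | sold 
---+-------------------+------
3  | Second Foundation | 30080
4  | Animal Farm       | 22233
5  | Alias Grace       | 30047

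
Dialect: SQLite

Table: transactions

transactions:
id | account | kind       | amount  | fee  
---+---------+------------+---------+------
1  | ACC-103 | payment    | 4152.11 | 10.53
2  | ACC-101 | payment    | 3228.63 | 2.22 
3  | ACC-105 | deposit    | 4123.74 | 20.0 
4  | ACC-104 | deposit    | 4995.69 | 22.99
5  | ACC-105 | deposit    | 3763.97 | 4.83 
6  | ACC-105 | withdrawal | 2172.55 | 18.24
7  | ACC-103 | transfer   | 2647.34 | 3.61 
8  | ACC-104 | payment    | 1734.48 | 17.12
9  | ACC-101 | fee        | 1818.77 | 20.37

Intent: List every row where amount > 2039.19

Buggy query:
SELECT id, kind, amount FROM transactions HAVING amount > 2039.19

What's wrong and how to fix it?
Bug: This is a non-aggregate query (no GROUP BY, no aggregates), so in SQLite the HAVING clause is invalid here; a row-level condition belongs in WHERE

Fix: Replace HAVING with WHERE since the condition applies to individual rows

Corrected query:
SELECT id, kind, amount FROM transactions WHERE amount > 2039.19

Result:
id | kind       | amount 
---+------------+--------
1  | payment    | 4152.11
2  | payment    | 3228.63
3  | deposit    | 4123.74
4  | deposit    | 4995.69
5  | deposit    | 3763.97
6  | withdrawal | 2172.55
7  | transfer   | 2647.34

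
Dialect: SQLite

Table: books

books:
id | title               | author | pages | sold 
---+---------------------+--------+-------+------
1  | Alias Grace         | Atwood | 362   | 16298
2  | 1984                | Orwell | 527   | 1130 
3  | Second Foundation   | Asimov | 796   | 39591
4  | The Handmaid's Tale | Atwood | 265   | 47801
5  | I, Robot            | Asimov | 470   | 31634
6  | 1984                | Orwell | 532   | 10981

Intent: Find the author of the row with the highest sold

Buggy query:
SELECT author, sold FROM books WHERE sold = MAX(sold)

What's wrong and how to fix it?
Bug: WHERE is evaluated per row; an aggregate over the whole table isn't defined there

Fix: Use a subquery: WHERE sold = (SELECT MAX(sold) FROM books)

Corrected query:
SELECT author, sold FROM books WHERE sold = (SELECT MAX(sold) FROM books)

Result:
author | sold 
-------+------
Atwood | 47801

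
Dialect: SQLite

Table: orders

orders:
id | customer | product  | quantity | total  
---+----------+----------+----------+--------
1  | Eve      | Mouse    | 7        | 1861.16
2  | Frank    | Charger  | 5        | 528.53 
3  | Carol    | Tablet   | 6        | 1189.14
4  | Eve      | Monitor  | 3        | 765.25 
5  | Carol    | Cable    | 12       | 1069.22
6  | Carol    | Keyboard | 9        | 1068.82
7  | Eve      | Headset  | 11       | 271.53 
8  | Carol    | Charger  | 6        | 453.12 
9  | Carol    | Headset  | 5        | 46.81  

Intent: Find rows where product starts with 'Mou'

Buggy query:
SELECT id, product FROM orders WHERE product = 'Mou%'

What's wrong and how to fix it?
Bug: '=' compares the literal string including the % character; pattern matching needs LIKE

Fix: Use LIKE for wildcard pattern matching

Corrected query:
SELECT id, product FROM orders WHERE product LIKE 'Mou%'

Result:
id | product
---+--------
1  | Mouse  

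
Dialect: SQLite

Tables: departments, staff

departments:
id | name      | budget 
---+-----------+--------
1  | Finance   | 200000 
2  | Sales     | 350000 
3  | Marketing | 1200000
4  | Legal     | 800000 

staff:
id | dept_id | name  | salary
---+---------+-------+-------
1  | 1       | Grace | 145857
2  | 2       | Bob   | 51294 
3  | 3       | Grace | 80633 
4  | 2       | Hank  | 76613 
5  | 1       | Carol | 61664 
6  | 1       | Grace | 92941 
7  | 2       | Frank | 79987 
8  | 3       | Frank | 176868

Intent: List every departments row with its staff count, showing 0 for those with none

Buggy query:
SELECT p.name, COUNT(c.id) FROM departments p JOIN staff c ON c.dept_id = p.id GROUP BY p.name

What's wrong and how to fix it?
Bug: INNER JOIN drops departments rows that have no matching staff rows

Fix: Switch to LEFT JOIN to retain unmatched parent rows

Corrected query:
SELECT p.name, COUNT(c.id) FROM departments p LEFT JOIN staff c ON c.dept_id = p.id GROUP BY p.name

Result:
name      | COUNT(c.id)
----------+------------
Finance   | 3          
Legal     | 0          
Marketing | 2          
Sales     | 3          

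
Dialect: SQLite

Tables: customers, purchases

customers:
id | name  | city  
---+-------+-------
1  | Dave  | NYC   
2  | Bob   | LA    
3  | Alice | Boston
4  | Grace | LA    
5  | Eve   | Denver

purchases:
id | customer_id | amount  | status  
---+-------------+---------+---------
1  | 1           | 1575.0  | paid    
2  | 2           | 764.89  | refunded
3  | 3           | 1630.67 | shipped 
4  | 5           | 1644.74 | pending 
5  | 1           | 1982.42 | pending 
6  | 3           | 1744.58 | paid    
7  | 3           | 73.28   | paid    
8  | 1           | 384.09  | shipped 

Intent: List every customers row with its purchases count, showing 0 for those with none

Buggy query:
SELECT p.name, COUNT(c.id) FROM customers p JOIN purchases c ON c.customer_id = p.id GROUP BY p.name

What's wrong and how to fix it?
Bug: An inner join excludes parents with zero children

Fix: Switch to LEFT JOIN to retain unmatched parent rows

Corrected query:
SELECT p.name, COUNT(c.id) FROM customers p LEFT JOIN purchases c ON c.customer_id = p.id GROUP BY p.name

Result:
name  | COUNT(c.id)
------+------------
Alice | 3          
Bob   | 1          
Dave  | 3          
Eve   | 1          
Grace | 0          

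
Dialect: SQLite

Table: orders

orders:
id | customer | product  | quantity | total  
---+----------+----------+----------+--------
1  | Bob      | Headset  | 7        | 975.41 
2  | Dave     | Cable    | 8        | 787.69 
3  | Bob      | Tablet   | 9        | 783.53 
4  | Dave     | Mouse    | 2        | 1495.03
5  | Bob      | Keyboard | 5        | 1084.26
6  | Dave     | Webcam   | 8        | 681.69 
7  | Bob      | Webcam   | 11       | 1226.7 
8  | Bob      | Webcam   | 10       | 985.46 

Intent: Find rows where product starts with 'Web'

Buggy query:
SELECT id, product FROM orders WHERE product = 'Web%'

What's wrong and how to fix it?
Bug: Wildcards only work with LIKE; '=' treats '%' as a literal character

Fix: Use LIKE for wildcard pattern matching

Corrected query:
SELECT id, product FROM orders WHERE product LIKE 'Web%'

Result:
id | product
---+--------
6  | Webcam 
7  | Webcam 
8  | Webcam 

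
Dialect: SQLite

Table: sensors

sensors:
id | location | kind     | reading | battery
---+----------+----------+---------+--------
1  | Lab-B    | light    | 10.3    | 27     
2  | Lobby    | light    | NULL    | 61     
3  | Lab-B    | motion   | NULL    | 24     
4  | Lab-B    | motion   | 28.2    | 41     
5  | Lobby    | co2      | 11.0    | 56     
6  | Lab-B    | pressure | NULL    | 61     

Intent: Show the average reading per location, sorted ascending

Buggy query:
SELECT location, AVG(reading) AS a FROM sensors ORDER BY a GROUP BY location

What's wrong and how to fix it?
Bug: GROUP BY must precede ORDER BY

Fix: Move ORDER BY to the end, after GROUP BY

Corrected query:
SELECT location, AVG(reading) AS a FROM sensors GROUP BY location ORDER BY a

Result:
location | a    
---------+------
Lobby    | 11   
Lab-B    | 19.25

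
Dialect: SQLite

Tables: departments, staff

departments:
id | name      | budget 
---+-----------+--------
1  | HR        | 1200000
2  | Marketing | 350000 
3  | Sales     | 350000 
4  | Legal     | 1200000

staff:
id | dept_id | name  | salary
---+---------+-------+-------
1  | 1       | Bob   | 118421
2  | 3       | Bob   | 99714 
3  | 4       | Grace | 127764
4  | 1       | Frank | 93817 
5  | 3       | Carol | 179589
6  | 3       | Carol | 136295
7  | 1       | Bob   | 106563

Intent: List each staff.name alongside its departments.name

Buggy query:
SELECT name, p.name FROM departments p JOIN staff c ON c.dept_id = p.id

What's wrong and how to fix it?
Bug: Both tables have a 'name' column; the unqualified reference is ambiguous

Fix: Prefix ambiguous columns with the table alias

Corrected query:
SELECT c.name, p.name FROM departments p JOIN staff c ON c.dept_id = p.id

Result:
name  | name 
------+------
Bob   | HR   
Bob   | Sales
Grace | Legal
Frank | HR   
Carol | Sales
Carol | Sales
Bob   | HR   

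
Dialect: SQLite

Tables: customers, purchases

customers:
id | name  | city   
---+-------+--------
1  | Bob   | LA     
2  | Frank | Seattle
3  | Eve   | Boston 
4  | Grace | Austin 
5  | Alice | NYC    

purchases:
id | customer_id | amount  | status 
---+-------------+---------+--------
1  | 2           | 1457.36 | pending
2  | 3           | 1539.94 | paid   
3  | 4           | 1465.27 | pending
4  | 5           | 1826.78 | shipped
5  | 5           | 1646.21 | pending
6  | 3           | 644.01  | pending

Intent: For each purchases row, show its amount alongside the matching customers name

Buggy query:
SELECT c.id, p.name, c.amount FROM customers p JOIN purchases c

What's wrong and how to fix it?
Bug: JOIN with no ON clause produces a cartesian product; every purchases row pairs with every customers row

Fix: Specify the join condition linking the foreign key to the parent id

Corrected query:
SELECT c.id, p.name, c.amount FROM customers p JOIN purchases c ON c.customer_id = p.id

Result:
id | name  | amount 
---+-------+--------
1  | Frank | 1457.36
2  | Eve   | 1539.94
3  | Grace | 1465.27
4  | Alice | 1826.78
5  | Alice | 1646.21
6  | Eve   | 644.01 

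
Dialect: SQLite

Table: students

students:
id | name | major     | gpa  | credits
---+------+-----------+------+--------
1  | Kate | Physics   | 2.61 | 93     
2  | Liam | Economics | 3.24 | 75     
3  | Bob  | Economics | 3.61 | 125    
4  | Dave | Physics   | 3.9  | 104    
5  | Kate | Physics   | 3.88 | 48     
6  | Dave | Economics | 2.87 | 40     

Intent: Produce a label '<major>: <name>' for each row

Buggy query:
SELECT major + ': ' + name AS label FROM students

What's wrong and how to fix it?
Bug: SQLite uses || for string concatenation; + coerces text to numbers (yielding 0)

Fix: Replace + with || to concatenate text

Corrected query:
SELECT major || ': ' || name AS label FROM students

Result:
label          
---------------
Physics: Kate  
Economics: Liam
Economics: Bob 
Physics: Dave  
Physics: Kate  
Economics: Dave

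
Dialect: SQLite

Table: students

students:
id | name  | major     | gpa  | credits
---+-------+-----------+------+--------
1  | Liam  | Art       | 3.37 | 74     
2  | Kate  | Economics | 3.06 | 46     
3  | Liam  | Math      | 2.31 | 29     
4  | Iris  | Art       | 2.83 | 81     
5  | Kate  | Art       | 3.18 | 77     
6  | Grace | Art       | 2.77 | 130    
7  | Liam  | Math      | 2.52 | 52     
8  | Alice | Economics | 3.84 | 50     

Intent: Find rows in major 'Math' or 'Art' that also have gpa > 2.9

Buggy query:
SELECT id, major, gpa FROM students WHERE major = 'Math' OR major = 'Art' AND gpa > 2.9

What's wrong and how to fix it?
Bug: AND binds tighter than OR, so this parses as major = 'Math' OR (major = 'Art' AND gpa > 2.9)

Fix: Add parentheses around the OR so the AND applies to both alternatives

Corrected query:
SELECT id, major, gpa FROM students WHERE (major = 'Math' OR major = 'Art') AND gpa > 2.9

Result:
id | major | gpa 
---+-------+-----
1  | Art   | 3.37
5  | Art   | 3.18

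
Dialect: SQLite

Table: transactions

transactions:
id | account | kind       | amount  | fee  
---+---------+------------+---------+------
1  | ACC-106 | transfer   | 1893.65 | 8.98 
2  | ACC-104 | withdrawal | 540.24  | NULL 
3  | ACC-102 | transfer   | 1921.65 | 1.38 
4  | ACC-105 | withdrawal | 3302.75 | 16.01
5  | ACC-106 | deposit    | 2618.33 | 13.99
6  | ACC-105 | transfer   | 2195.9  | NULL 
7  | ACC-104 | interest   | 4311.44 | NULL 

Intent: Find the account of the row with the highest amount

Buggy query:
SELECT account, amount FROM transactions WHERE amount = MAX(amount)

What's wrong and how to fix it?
Bug: WHERE is evaluated per row; an aggregate over the whole table isn't defined there

Fix: Wrap MAX in a scalar subquery so WHERE compares against a single value

Corrected query:
SELECT account, amount FROM transactions WHERE amount = (SELECT MAX(amount) FROM transactions)

Result:
account | amount 
--------+--------
ACC-104 | 4311.44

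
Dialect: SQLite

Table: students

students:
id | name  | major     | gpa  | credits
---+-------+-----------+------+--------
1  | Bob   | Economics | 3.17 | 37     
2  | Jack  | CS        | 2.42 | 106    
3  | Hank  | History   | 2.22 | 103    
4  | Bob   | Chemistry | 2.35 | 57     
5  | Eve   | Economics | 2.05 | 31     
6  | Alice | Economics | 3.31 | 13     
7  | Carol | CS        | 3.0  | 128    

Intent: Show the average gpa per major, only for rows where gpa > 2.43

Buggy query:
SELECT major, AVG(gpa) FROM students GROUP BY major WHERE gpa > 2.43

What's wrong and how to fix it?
Bug: WHERE cannot follow GROUP BY

Fix: Move the WHERE clause before GROUP BY

Corrected query:
SELECT major, AVG(gpa) FROM students WHERE gpa > 2.43 GROUP BY major

Result:
major     | AVG(gpa)
----------+---------
CS        | 3       
Economics | 3.24    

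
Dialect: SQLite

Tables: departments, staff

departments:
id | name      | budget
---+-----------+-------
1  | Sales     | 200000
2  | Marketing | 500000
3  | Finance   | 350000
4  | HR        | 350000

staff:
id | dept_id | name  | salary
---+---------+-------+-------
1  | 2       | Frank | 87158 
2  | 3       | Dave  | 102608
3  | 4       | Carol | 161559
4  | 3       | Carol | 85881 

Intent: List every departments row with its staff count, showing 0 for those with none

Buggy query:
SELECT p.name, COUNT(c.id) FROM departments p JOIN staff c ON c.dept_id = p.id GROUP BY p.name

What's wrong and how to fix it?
Bug: An inner join excludes parents with zero children

Fix: Use LEFT JOIN so parents without children still appear (COUNT(c.id) gives 0)

Corrected query:
SELECT p.name, COUNT(c.id) FROM departments p LEFT JOIN staff c ON c.dept_id = p.id GROUP BY p.name

Result:
name      | COUNT(c.id)
----------+------------
Finance   | 2          
HR        | 1          
Marketing | 1          
Sales     | 0          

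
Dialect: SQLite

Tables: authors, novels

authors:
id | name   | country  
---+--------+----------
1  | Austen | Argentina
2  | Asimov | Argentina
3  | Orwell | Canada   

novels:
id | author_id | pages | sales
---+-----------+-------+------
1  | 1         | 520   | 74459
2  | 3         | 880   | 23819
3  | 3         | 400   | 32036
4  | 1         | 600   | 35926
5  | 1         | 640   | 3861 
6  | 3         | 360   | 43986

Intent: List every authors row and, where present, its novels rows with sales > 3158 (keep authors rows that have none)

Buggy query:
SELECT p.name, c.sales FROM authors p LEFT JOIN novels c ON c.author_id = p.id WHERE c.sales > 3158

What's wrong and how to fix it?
Bug: Filtering c.sales in WHERE discards the NULL rows produced by LEFT JOIN, turning it into an inner join

Fix: Put 'c.sales > 3158' in the JOIN's ON clause instead of WHERE

Corrected query:
SELECT p.name, c.sales FROM authors p LEFT JOIN novels c ON c.author_id = p.id AND c.sales > 3158

Result:
name   | sales
-------+------
Austen | 3861 
Austen | 35926
Austen | 74459
Asimov | NULL 
Orwell | 23819
Orwell | 32036
Orwell | 43986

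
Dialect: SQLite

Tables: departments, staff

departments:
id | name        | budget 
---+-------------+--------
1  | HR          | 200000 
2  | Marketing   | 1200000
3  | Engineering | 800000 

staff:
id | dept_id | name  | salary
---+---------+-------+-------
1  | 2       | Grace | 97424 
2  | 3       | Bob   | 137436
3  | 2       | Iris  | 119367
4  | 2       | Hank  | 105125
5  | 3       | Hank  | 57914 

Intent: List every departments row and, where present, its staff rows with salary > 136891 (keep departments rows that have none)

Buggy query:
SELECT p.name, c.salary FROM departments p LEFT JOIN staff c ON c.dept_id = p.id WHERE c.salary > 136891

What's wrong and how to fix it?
Bug: Filtering c.salary in WHERE discards the NULL rows produced by LEFT JOIN, turning it into an inner join

Fix: Move the right-table condition into the ON clause so unmatched parents are kept

Corrected query:
SELECT p.name, c.salary FROM departments p LEFT JOIN staff c ON c.dept_id = p.id AND c.salary > 136891

Result:
name        | salary
------------+-------
HR          | NULL  
Marketing   | NULL  
Engineering | 137436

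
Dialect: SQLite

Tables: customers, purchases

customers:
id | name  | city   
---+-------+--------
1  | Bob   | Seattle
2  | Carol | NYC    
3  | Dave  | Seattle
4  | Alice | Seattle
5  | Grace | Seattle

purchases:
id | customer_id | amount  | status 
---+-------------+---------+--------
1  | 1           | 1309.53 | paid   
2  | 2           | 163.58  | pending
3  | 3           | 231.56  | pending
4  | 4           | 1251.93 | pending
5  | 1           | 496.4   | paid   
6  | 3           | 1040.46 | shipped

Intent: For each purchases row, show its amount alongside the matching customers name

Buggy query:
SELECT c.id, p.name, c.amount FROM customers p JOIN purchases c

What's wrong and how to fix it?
Bug: Missing join condition: each purchases row is matched to all customers rows instead of just its own

Fix: Add ON c.customer_id = p.id to the JOIN

Corrected query:
SELECT c.id, p.name, c.amount FROM customers p JOIN purchases c ON c.customer_id = p.id

Result:
id | name  | amount 
---+-------+--------
1  | Bob   | 1309.53
2  | Carol | 163.58 
3  | Dave  | 231.56 
4  | Alice | 1251.93
5  | Bob   | 496.4  
6  | Dave  | 1040.46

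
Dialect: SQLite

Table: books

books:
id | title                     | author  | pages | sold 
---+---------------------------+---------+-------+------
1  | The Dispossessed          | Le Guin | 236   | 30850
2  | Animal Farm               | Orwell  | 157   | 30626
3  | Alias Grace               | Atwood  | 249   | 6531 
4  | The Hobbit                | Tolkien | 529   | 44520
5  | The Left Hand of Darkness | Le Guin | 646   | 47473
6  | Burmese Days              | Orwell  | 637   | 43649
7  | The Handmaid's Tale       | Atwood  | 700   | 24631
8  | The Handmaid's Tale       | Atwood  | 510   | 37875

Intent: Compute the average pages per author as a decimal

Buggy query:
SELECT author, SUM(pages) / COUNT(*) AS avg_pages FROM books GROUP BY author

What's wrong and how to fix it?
Bug: Both operands are integers, so '/' performs integer division and truncates

Fix: Multiply by 1.0 (or CAST to REAL) to force floating-point division

Corrected query:
SELECT author, SUM(pages) * 1.0 / COUNT(*) AS avg_pages FROM books GROUP BY author

Result:
author  | avg_pages 
--------+-----------
Atwood  | 486.333333
Le Guin | 441       
Orwell  | 397       
Tolkien | 529       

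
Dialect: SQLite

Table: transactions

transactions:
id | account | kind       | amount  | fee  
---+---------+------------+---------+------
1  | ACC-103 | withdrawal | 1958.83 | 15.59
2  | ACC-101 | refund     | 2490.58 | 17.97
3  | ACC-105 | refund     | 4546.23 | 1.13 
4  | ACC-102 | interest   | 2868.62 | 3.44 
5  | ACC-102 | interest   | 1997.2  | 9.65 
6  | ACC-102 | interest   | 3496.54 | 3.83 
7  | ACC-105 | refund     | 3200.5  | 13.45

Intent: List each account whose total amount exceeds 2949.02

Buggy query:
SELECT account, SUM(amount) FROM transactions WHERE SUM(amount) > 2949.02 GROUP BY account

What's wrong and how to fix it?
Bug: Aggregate functions cannot appear in a WHERE clause

Fix: Move the aggregate condition to a HAVING clause

Corrected query:
SELECT account, SUM(amount) FROM transactions GROUP BY account HAVING SUM(amount) > 2949.02

Result:
account | SUM(amount)
--------+------------
ACC-102 | 8362.36    
ACC-105 | 7746.73    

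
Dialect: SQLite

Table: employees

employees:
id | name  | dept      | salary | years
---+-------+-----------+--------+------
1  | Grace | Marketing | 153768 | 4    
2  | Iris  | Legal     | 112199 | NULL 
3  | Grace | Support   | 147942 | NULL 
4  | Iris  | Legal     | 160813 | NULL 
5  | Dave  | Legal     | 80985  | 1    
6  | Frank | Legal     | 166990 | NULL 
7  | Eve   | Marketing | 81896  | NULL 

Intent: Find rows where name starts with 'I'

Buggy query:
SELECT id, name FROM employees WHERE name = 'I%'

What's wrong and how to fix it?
Bug: Wildcards only work with LIKE; '=' treats '%' as a literal character

Fix: Replace '=' with LIKE so 'I%' is treated as a pattern

Corrected query:
SELECT id, name FROM employees WHERE name LIKE 'I%'

Result:
id | name
---+-----
2  | Iris
4  | Iris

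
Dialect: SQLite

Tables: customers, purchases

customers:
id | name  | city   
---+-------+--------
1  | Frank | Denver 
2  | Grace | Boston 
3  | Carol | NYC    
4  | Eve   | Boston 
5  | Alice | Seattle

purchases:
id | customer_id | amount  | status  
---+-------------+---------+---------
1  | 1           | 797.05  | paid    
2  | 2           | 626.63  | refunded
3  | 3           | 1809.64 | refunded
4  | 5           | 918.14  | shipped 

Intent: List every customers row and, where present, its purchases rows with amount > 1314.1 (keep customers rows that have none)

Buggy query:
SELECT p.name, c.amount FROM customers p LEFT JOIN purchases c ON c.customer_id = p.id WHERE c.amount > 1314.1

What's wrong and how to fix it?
Bug: Filtering c.amount in WHERE discards the NULL rows produced by LEFT JOIN, turning it into an inner join

Fix: Put 'c.amount > 1314.1' in the JOIN's ON clause instead of WHERE

Corrected query:
SELECT p.name, c.amount FROM customers p LEFT JOIN purchases c ON c.customer_id = p.id AND c.amount > 1314.1

Result:
name  | amount 
------+--------
Frank | NULL   
Grace | NULL   
Carol | 1809.64
Eve   | NULL   
Alice | NULL   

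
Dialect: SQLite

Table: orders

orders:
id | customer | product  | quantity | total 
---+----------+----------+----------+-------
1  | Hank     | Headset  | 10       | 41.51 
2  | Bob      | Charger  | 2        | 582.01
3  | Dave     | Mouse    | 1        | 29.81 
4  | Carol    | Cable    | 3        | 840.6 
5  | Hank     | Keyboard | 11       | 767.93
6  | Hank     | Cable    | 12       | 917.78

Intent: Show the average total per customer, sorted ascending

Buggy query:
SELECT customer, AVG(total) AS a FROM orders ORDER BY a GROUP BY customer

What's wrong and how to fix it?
Bug: GROUP BY must precede ORDER BY

Fix: Move ORDER BY to the end, after GROUP BY

Corrected query:
SELECT customer, AVG(total) AS a FROM orders GROUP BY customer ORDER BY a

Result:
customer | a     
---------+-------
Dave     | 29.81 
Hank     | 575.74
Bob      | 582.01
Carol    | 840.6 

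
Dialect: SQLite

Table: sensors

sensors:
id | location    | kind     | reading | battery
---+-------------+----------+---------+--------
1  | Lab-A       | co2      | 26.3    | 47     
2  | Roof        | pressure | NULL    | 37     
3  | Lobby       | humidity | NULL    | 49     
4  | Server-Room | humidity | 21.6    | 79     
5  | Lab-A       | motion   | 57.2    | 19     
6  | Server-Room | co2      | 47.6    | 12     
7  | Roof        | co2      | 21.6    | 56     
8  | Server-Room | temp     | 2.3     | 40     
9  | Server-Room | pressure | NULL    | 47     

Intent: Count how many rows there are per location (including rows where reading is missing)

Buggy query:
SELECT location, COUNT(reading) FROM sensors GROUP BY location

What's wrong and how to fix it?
Bug: COUNT(reading) skips NULLs, so groups with missing reading are undercounted

Fix: Use COUNT(*) to count all rows regardless of NULL

Corrected query:
SELECT location, COUNT(*) FROM sensors GROUP BY location

Result:
location    | COUNT(*)
------------+---------
Lab-A       | 2       
Lobby       | 1       
Roof        | 2       
Server-Room | 4       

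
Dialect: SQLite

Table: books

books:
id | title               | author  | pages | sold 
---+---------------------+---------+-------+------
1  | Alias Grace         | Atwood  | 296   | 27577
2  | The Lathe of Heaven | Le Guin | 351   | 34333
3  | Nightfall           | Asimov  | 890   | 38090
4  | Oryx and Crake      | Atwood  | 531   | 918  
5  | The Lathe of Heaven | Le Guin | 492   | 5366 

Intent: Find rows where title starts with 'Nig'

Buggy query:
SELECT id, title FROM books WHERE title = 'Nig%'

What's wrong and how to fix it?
Bug: Wildcards only work with LIKE; '=' treats '%' as a literal character

Fix: Replace '=' with LIKE so 'Nig%' is treated as a pattern

Corrected query:
SELECT id, title FROM books WHERE title LIKE 'Nig%'

Result:
id | title    
---+----------
3  | Nightfall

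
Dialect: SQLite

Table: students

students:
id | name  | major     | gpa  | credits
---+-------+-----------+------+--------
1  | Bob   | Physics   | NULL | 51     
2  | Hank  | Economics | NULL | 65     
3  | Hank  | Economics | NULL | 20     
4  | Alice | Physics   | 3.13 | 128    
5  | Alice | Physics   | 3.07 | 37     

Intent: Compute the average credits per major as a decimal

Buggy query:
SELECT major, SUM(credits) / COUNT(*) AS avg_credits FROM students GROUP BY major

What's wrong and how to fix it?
Bug: Both operands are integers, so '/' performs integer division and truncates

Fix: Cast one side to REAL so the division keeps the fractional part

Corrected query:
SELECT major, SUM(credits) * 1.0 / COUNT(*) AS avg_credits FROM students GROUP BY major

Result:
major     | avg_credits
----------+------------
Economics | 42.5       
Physics   | 72         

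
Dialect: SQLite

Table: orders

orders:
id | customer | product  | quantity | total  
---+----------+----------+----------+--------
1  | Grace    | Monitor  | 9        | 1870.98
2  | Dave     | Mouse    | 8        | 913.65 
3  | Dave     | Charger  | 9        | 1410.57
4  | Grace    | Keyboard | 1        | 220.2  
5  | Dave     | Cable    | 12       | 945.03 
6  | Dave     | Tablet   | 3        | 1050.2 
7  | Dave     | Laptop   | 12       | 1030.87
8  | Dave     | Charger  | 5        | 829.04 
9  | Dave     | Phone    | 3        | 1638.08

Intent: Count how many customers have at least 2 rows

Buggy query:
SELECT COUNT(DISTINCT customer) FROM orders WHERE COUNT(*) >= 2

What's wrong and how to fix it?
Bug: WHERE filters individual rows, not groups, so a group-level COUNT is invalid there

Fix: Use a subquery that GROUPs and filters with HAVING, then count its rows

Corrected query:
SELECT COUNT(*) FROM (SELECT customer FROM orders GROUP BY customer HAVING COUNT(*) >= 2)

Result:
COUNT(*)
--------
2       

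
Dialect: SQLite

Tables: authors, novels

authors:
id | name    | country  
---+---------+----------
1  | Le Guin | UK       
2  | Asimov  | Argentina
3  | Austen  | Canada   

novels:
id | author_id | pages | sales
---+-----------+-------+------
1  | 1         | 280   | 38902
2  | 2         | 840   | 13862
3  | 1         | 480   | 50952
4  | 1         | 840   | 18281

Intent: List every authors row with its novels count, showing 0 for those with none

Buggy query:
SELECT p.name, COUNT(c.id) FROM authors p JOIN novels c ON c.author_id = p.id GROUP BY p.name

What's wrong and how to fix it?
Bug: INNER JOIN drops authors rows that have no matching novels rows

Fix: Switch to LEFT JOIN to retain unmatched parent rows

Corrected query:
SELECT p.name, COUNT(c.id) FROM authors p LEFT JOIN novels c ON c.author_id = p.id GROUP BY p.name

Result:
name    | COUNT(c.id)
--------+------------
Asimov  | 1          
Austen  | 0          
Le Guin | 3          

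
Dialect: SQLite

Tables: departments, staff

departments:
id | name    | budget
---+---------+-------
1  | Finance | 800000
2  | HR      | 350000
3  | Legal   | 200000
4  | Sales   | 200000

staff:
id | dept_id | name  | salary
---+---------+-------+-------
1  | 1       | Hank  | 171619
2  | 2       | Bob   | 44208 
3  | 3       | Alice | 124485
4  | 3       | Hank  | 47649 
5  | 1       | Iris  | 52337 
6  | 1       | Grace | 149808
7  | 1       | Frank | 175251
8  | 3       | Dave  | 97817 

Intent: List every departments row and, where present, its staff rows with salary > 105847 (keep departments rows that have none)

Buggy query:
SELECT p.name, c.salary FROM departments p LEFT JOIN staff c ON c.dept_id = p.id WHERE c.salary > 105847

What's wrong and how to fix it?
Bug: Filtering c.salary in WHERE discards the NULL rows produced by LEFT JOIN, turning it into an inner join

Fix: Move the right-table condition into the ON clause so unmatched parents are kept

Corrected query:
SELECT p.name, c.salary FROM departments p LEFT JOIN staff c ON c.dept_id = p.id AND c.salary > 105847

Result:
name    | salary
--------+-------
Finance | 149808
Finance | 171619
Finance | 175251
HR      | NULL  
Legal   | 124485
Sales   | NULL  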